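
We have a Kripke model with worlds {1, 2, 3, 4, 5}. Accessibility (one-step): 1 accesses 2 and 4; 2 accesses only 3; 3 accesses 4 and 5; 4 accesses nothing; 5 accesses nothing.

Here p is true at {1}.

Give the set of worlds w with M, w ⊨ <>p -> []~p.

1: <>p is F, []~p is T. ✓
2: <>p is F, []~p is T. ✓
3: <>p is F, []~p is T. ✓
4: <>p is F, []~p is T. ✓
5: <>p is F, []~p is T. ✓

{1, 2, 3, 4, 5}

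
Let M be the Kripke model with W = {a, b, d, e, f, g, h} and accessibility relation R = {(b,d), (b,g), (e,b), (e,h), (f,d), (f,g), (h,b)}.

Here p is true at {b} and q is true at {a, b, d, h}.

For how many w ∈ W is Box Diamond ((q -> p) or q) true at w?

a: no successors, so Box Diamond ((q -> p) or q) holds vacuously. ✓
b: successors {d, g}; Diamond ((q -> p) or q) there: d:F, g:F. ✗
d: no successors, so Box Diamond ((q -> p) or q) holds vacuously. ✓
e: successors {b, h}; Diamond ((q -> p) or q) there: b:T, h:T. ✓
f: successors {d, g}; Diamond ((q -> p) or q) there: d:F, g:F. ✗
g: no successors, so Box Diamond ((q -> p) or q) holds vacuously. ✓
h: successors {b}; Diamond ((q -> p) or q) there: b:T. ✓
Satisfying worlds: {a, d, e, g, h}.

5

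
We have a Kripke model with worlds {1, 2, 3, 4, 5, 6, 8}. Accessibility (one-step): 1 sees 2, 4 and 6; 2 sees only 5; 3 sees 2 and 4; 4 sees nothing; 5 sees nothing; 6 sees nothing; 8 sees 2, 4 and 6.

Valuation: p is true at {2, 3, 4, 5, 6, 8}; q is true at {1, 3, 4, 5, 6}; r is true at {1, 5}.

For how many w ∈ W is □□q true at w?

7

1: successors {2, 4, 6}; □q there: 2:T, 4:T, 6:T. ✓
2: successors {5}; □q there: 5:T. ✓
3: successors {2, 4}; □q there: 2:T, 4:T. ✓
4: no successors, so □□q holds vacuously. ✓
5: no successors, so □□q holds vacuously. ✓
6: no successors, so □□q holds vacuously. ✓
8: successors {2, 4, 6}; □q there: 2:T, 4:T, 6:T. ✓
Satisfying worlds: {1, 2, 3, 4, 5, 6, 8}.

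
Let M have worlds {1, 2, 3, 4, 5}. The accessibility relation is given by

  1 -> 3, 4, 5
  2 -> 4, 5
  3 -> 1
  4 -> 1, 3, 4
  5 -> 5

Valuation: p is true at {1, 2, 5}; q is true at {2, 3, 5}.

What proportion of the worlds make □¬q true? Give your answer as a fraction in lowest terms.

1/5

1: successors {3, 4, 5}; ¬q there: 3:F, 4:T, 5:F. ✗
2: successors {4, 5}; ¬q there: 4:T, 5:F. ✗
3: successors {1}; ¬q there: 1:T. ✓
4: successors {1, 3, 4}; ¬q there: 1:T, 3:F, 4:T. ✗
5: successors {5}; ¬q there: 5:F. ✗
That's 1 of 5 worlds, so 1/5.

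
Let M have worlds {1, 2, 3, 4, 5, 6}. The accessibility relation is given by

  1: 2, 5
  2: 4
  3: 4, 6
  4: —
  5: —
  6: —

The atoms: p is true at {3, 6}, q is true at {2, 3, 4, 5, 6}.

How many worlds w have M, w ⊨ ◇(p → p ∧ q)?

1: successors {2, 5}; p → p ∧ q there: 2:T, 5:T. ✓
2: successors {4}; p → p ∧ q there: 4:T. ✓
3: successors {4, 6}; p → p ∧ q there: 4:T, 6:T. ✓
4: no successors, so ◇(p → p ∧ q) fails. ✗
5: no successors, so ◇(p → p ∧ q) fails. ✗
6: no successors, so ◇(p → p ∧ q) fails. ✗
Satisfying worlds: {1, 2, 3}.

3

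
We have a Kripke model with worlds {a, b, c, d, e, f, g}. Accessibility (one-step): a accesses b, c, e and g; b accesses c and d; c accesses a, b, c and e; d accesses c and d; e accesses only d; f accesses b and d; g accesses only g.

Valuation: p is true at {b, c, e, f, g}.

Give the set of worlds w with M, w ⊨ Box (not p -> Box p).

{a, c, g}

a: successors {b, c, e, g}; not p -> Box p there: b:T, c:T, e:T, g:T. ✓
b: successors {c, d}; not p -> Box p there: c:T, d:F. ✗
c: successors {a, b, c, e}; not p -> Box p there: a:T, b:T, c:T, e:T. ✓
d: successors {c, d}; not p -> Box p there: c:T, d:F. ✗
e: successors {d}; not p -> Box p there: d:F. ✗
f: successors {b, d}; not p -> Box p there: b:T, d:F. ✗
g: successors {g}; not p -> Box p there: g:T. ✓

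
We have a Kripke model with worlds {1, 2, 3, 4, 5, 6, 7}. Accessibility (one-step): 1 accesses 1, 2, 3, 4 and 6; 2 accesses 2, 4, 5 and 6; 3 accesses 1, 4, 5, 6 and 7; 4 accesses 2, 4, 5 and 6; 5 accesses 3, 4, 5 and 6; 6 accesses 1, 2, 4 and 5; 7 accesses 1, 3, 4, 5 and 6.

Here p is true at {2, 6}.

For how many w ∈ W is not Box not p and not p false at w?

2

1: not Box not p is T, not p is T. ✓
2: not Box not p is T, not p is F. ✗
3: not Box not p is T, not p is T. ✓
4: not Box not p is T, not p is T. ✓
5: not Box not p is T, not p is T. ✓
6: not Box not p is T, not p is F. ✗
7: not Box not p is T, not p is T. ✓
Satisfying worlds: {1, 3, 4, 5, 7}.
So not Box not p and not p fails at the other 2 worlds.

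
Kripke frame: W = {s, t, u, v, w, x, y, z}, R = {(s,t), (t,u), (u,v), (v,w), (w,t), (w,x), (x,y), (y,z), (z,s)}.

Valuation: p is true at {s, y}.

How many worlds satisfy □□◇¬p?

s: successors {t}; □◇¬p there: t:T. ✓
t: successors {u}; □◇¬p there: u:T. ✓
u: successors {v}; □◇¬p there: v:T. ✓
v: successors {w}; □◇¬p there: w:F. ✗
w: successors {t, x}; □◇¬p there: t:T, x:T. ✓
x: successors {y}; □◇¬p there: y:F. ✗
y: successors {z}; □◇¬p there: z:T. ✓
z: successors {s}; □◇¬p there: s:T. ✓
Satisfying worlds: {s, t, u, w, y, z}.

6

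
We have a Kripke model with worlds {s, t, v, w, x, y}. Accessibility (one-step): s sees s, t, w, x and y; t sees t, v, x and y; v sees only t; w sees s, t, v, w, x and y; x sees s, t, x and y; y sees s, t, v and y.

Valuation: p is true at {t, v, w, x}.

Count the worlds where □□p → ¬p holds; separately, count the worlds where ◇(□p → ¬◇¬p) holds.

6 and 6

For □□p → ¬p:
s: □□p is F, ¬p is T. ✓
t: □□p is F, ¬p is F. ✓
v: □□p is F, ¬p is F. ✓
w: □□p is F, ¬p is F. ✓
x: □□p is F, ¬p is F. ✓
y: □□p is F, ¬p is T. ✓
— 6 worlds.
For ◇(□p → ¬◇¬p):
s: successors {s, t, w, x, y}; □p → ¬◇¬p there: s:T, t:T, w:T, x:T, y:T. ✓
t: successors {t, v, x, y}; □p → ¬◇¬p there: t:T, v:T, x:T, y:T. ✓
v: successors {t}; □p → ¬◇¬p there: t:T. ✓
w: successors {s, t, v, w, x, y}; □p → ¬◇¬p there: s:T, t:T, v:T, w:T, x:T, y:T. ✓
x: successors {s, t, x, y}; □p → ¬◇¬p there: s:T, t:T, x:T, y:T. ✓
y: successors {s, t, v, y}; □p → ¬◇¬p there: s:T, t:T, v:T, y:T. ✓
— 6 worlds.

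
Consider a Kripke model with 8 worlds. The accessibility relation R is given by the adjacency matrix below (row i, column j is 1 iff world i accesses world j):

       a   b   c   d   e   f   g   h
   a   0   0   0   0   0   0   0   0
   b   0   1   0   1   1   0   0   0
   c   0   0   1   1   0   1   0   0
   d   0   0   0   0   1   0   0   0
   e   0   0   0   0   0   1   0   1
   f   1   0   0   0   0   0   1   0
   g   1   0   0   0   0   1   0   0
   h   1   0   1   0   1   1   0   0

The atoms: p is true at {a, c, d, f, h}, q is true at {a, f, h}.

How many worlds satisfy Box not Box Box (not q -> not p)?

a: no successors, so Box not Box Box (not q -> not p) holds vacuously. ✓
b: successors {b, d, e}; not Box Box (not q -> not p) there: b:T, d:F, e:T. ✗
c: successors {c, d, f}; not Box Box (not q -> not p) there: c:T, d:F, f:F. ✗
d: successors {e}; not Box Box (not q -> not p) there: e:T. ✓
e: successors {f, h}; not Box Box (not q -> not p) there: f:F, h:T. ✗
f: successors {a, g}; not Box Box (not q -> not p) there: a:F, g:F. ✗
g: successors {a, f}; not Box Box (not q -> not p) there: a:F, f:F. ✗
h: successors {a, c, e, f}; not Box Box (not q -> not p) there: a:F, c:T, e:T, f:F. ✗
Satisfying worlds: {a, d}.

2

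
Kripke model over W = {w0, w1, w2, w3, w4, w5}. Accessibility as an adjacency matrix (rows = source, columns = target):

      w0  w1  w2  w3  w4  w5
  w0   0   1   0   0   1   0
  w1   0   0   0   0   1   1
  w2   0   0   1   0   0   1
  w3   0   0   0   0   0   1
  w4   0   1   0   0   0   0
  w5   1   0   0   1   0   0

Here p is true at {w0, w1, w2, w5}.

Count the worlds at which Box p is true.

3

w0: successors {w1, w4}; p there: w1:T, w4:F. ✗
w1: successors {w4, w5}; p there: w4:F, w5:T. ✗
w2: successors {w2, w5}; p there: w2:T, w5:T. ✓
w3: successors {w5}; p there: w5:T. ✓
w4: successors {w1}; p there: w1:T. ✓
w5: successors {w0, w3}; p there: w0:T, w3:F. ✗
Satisfying worlds: {w2, w3, w4}.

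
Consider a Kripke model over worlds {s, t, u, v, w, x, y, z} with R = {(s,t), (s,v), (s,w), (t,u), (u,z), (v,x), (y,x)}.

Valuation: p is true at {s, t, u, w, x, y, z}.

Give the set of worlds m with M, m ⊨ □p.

{t, u, v, w, x, y, z}

s: successors {t, v, w}; p there: t:T, v:F, w:T. ✗
t: successors {u}; p there: u:T. ✓
u: successors {z}; p there: z:T. ✓
v: successors {x}; p there: x:T. ✓
w: no successors, so □p holds vacuously. ✓
x: no successors, so □p holds vacuously. ✓
y: successors {x}; p there: x:T. ✓
z: no successors, so □p holds vacuously. ✓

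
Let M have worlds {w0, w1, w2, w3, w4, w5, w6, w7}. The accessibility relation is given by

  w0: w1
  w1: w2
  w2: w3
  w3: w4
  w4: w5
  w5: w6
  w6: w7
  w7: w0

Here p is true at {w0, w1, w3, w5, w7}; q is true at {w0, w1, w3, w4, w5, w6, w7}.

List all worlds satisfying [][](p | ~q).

{w0, w1, w3, w5, w6, w7}

w0: successors {w1}; [](p | ~q) there: w1:T. ✓
w1: successors {w2}; [](p | ~q) there: w2:T. ✓
w2: successors {w3}; [](p | ~q) there: w3:F. ✗
w3: successors {w4}; [](p | ~q) there: w4:T. ✓
w4: successors {w5}; [](p | ~q) there: w5:F. ✗
w5: successors {w6}; [](p | ~q) there: w6:T. ✓
w6: successors {w7}; [](p | ~q) there: w7:T. ✓
w7: successors {w0}; [](p | ~q) there: w0:T. ✓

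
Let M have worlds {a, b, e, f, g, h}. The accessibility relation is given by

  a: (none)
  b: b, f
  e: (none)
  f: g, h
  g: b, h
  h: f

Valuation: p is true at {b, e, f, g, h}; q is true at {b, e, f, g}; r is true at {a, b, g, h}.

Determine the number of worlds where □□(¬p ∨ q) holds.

3

a: no successors, so □□(¬p ∨ q) holds vacuously. ✓
b: successors {b, f}; □(¬p ∨ q) there: b:T, f:F. ✗
e: no successors, so □□(¬p ∨ q) holds vacuously. ✓
f: successors {g, h}; □(¬p ∨ q) there: g:F, h:T. ✗
g: successors {b, h}; □(¬p ∨ q) there: b:T, h:T. ✓
h: successors {f}; □(¬p ∨ q) there: f:F. ✗
Satisfying worlds: {a, e, g}.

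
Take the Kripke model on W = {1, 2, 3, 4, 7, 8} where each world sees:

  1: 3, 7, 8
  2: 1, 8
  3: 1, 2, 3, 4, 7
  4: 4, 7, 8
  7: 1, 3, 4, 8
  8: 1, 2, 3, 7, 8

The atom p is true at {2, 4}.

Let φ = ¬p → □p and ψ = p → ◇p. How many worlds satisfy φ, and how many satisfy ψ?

2 and 5

For ¬p → □p:
1: ¬p is T, □p is F. ✗
2: ¬p is F, □p is F. ✓
3: ¬p is T, □p is F. ✗
4: ¬p is F, □p is F. ✓
7: ¬p is T, □p is F. ✗
8: ¬p is T, □p is F. ✗
— 2 worlds.
For p → ◇p:
1: p is F, ◇p is F. ✓
2: p is T, ◇p is F. ✗
3: p is F, ◇p is T. ✓
4: p is T, ◇p is T. ✓
7: p is F, ◇p is T. ✓
8: p is F, ◇p is T. ✓
— 5 worlds.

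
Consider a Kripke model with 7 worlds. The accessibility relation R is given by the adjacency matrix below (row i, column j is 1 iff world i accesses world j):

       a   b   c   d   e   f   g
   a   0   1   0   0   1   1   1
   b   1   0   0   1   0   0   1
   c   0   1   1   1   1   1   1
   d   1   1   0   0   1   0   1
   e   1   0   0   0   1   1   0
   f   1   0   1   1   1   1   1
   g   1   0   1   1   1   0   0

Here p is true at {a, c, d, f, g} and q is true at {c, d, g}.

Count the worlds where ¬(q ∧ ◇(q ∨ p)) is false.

a: q ∧ ◇(q ∨ p) is F. ✓
b: q ∧ ◇(q ∨ p) is F. ✓
c: q ∧ ◇(q ∨ p) is T. ✗
d: q ∧ ◇(q ∨ p) is T. ✗
e: q ∧ ◇(q ∨ p) is F. ✓
f: q ∧ ◇(q ∨ p) is F. ✓
g: q ∧ ◇(q ∨ p) is T. ✗
Satisfying worlds: {a, b, e, f}.
So ¬(q ∧ ◇(q ∨ p)) fails at the other 3 worlds.

3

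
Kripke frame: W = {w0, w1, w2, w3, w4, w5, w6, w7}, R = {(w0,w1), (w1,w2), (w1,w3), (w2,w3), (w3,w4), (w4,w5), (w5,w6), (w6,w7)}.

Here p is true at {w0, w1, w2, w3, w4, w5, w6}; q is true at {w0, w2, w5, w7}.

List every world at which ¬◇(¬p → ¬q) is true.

{w6, w7}

w0: ◇(¬p → ¬q) is T. ✗
w1: ◇(¬p → ¬q) is T. ✗
w2: ◇(¬p → ¬q) is T. ✗
w3: ◇(¬p → ¬q) is T. ✗
w4: ◇(¬p → ¬q) is T. ✗
w5: ◇(¬p → ¬q) is T. ✗
w6: ◇(¬p → ¬q) is F. ✓
w7: ◇(¬p → ¬q) is F. ✓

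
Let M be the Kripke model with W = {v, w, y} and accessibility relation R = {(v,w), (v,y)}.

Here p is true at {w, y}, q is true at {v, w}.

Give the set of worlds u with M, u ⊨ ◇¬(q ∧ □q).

v: successors {w, y}; ¬(q ∧ □q) there: w:F, y:T. ✓
w: no successors, so ◇¬(q ∧ □q) fails. ✗
y: no successors, so ◇¬(q ∧ □q) fails. ✗

{v}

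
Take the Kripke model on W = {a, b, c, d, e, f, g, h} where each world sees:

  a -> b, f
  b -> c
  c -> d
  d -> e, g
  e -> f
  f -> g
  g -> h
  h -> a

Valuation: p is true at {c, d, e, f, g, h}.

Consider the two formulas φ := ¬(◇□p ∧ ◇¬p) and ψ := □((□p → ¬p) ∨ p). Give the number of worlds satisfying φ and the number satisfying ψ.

For ¬(◇□p ∧ ◇¬p):
a: ◇□p ∧ ◇¬p is T. ✗
b: ◇□p ∧ ◇¬p is F. ✓
c: ◇□p ∧ ◇¬p is F. ✓
d: ◇□p ∧ ◇¬p is F. ✓
e: ◇□p ∧ ◇¬p is F. ✓
f: ◇□p ∧ ◇¬p is F. ✓
g: ◇□p ∧ ◇¬p is F. ✓
h: ◇□p ∧ ◇¬p is F. ✓
— 7 worlds.
For □((□p → ¬p) ∨ p):
a: successors {b, f}; (□p → ¬p) ∨ p there: b:T, f:T. ✓
b: successors {c}; (□p → ¬p) ∨ p there: c:T. ✓
c: successors {d}; (□p → ¬p) ∨ p there: d:T. ✓
d: successors {e, g}; (□p → ¬p) ∨ p there: e:T, g:T. ✓
e: successors {f}; (□p → ¬p) ∨ p there: f:T. ✓
f: successors {g}; (□p → ¬p) ∨ p there: g:T. ✓
g: successors {h}; (□p → ¬p) ∨ p there: h:T. ✓
h: successors {a}; (□p → ¬p) ∨ p there: a:T. ✓
— 8 worlds.

7 and 8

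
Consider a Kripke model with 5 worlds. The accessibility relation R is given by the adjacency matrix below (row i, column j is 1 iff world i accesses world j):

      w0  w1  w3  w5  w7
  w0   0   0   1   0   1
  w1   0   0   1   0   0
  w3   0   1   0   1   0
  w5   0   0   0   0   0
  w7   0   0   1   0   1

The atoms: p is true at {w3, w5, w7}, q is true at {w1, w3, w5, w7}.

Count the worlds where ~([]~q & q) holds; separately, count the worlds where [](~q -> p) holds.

4 and 5

For ~([]~q & q):
w0: []~q & q is F. ✓
w1: []~q & q is F. ✓
w3: []~q & q is F. ✓
w5: []~q & q is T. ✗
w7: []~q & q is F. ✓
— 4 worlds.
For [](~q -> p):
w0: successors {w3, w7}; ~q -> p there: w3:T, w7:T. ✓
w1: successors {w3}; ~q -> p there: w3:T. ✓
w3: successors {w1, w5}; ~q -> p there: w1:T, w5:T. ✓
w5: no successors, so [](~q -> p) holds vacuously. ✓
w7: successors {w3, w7}; ~q -> p there: w3:T, w7:T. ✓
— 5 worlds.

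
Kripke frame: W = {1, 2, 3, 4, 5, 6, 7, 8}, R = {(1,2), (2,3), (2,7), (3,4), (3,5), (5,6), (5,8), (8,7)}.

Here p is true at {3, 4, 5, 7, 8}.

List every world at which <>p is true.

1: successors {2}; p there: 2:F. ✗
2: successors {3, 7}; p there: 3:T, 7:T. ✓
3: successors {4, 5}; p there: 4:T, 5:T. ✓
4: no successors, so <>p fails. ✗
5: successors {6, 8}; p there: 6:F, 8:T. ✓
6: no successors, so <>p fails. ✗
7: no successors, so <>p fails. ✗
8: successors {7}; p there: 7:T. ✓

{2, 3, 5, 8}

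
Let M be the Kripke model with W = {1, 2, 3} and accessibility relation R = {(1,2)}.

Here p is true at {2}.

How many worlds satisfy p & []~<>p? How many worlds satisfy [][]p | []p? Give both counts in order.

For p & []~<>p:
1: p is F, []~<>p is T. ✗
2: p is T, []~<>p is T. ✓
3: p is F, []~<>p is T. ✗
— 1 world.
For [][]p | []p:
1: [][]p is T, []p is T. ✓
2: [][]p is T, []p is T. ✓
3: [][]p is T, []p is T. ✓
— 3 worlds.

1 and 3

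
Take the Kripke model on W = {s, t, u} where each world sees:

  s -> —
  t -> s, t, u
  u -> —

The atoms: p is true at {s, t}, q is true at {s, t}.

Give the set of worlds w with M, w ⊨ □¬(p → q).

{s, u}

s: no successors, so □¬(p → q) holds vacuously. ✓
t: successors {s, t, u}; ¬(p → q) there: s:F, t:F, u:F. ✗
u: no successors, so □¬(p → q) holds vacuously. ✓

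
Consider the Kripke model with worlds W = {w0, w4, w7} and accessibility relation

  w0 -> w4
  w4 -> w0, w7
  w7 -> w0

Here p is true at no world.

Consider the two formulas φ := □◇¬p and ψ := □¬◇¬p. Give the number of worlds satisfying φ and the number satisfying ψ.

For □◇¬p:
w0: successors {w4}; ◇¬p there: w4:T. ✓
w4: successors {w0, w7}; ◇¬p there: w0:T, w7:T. ✓
w7: successors {w0}; ◇¬p there: w0:T. ✓
— 3 worlds.
For □¬◇¬p:
w0: successors {w4}; ¬◇¬p there: w4:F. ✗
w4: successors {w0, w7}; ¬◇¬p there: w0:F, w7:F. ✗
w7: successors {w0}; ¬◇¬p there: w0:F. ✗
— 0 worlds.

3 and 0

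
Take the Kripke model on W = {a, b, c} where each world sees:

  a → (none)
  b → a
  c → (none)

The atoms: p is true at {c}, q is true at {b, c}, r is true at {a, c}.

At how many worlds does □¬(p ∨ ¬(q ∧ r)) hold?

2

a: no successors, so □¬(p ∨ ¬(q ∧ r)) holds vacuously. ✓
b: successors {a}; ¬(p ∨ ¬(q ∧ r)) there: a:F. ✗
c: no successors, so □¬(p ∨ ¬(q ∧ r)) holds vacuously. ✓
Satisfying worlds: {a, c}.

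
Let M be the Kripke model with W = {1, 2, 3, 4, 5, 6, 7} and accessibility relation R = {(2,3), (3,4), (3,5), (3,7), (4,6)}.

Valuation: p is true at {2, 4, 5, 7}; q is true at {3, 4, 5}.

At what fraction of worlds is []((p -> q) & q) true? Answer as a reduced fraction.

1: no successors, so []((p -> q) & q) holds vacuously. ✓
2: successors {3}; (p -> q) & q there: 3:T. ✓
3: successors {4, 5, 7}; (p -> q) & q there: 4:T, 5:T, 7:F. ✗
4: successors {6}; (p -> q) & q there: 6:F. ✗
5: no successors, so []((p -> q) & q) holds vacuously. ✓
6: no successors, so []((p -> q) & q) holds vacuously. ✓
7: no successors, so []((p -> q) & q) holds vacuously. ✓
That's 5 of 7 worlds, so 5/7.

5/7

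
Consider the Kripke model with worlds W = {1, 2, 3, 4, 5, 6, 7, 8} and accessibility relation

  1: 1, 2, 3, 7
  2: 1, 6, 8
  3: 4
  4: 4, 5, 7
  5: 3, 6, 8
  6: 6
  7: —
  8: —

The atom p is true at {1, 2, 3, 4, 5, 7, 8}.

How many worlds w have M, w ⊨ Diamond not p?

1: successors {1, 2, 3, 7}; not p there: 1:F, 2:F, 3:F, 7:F. ✗
2: successors {1, 6, 8}; not p there: 1:F, 6:T, 8:F. ✓
3: successors {4}; not p there: 4:F. ✗
4: successors {4, 5, 7}; not p there: 4:F, 5:F, 7:F. ✗
5: successors {3, 6, 8}; not p there: 3:F, 6:T, 8:F. ✓
6: successors {6}; not p there: 6:T. ✓
7: no successors, so Diamond not p fails. ✗
8: no successors, so Diamond not p fails. ✗
Satisfying worlds: {2, 5, 6}.

3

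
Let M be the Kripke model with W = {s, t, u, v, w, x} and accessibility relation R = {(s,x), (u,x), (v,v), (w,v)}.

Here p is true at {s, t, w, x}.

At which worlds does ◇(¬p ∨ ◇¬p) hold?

s: successors {x}; ¬p ∨ ◇¬p there: x:F. ✗
t: no successors, so ◇(¬p ∨ ◇¬p) fails. ✗
u: successors {x}; ¬p ∨ ◇¬p there: x:F. ✗
v: successors {v}; ¬p ∨ ◇¬p there: v:T. ✓
w: successors {v}; ¬p ∨ ◇¬p there: v:T. ✓
x: no successors, so ◇(¬p ∨ ◇¬p) fails. ✗

{v, w}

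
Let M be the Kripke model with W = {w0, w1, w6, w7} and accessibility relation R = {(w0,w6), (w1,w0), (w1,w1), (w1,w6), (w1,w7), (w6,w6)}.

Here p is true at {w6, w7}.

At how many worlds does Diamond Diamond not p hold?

w0: successors {w6}; Diamond not p there: w6:F. ✗
w1: successors {w0, w1, w6, w7}; Diamond not p there: w0:F, w1:T, w6:F, w7:F. ✓
w6: successors {w6}; Diamond not p there: w6:F. ✗
w7: no successors, so Diamond Diamond not p fails. ✗
Satisfying worlds: {w1}.

1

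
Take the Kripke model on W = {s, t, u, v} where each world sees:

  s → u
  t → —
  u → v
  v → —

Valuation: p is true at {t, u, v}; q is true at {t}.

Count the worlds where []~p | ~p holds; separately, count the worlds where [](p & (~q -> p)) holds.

3 and 4

For []~p | ~p:
s: []~p is F, ~p is T. ✓
t: []~p is T, ~p is F. ✓
u: []~p is F, ~p is F. ✗
v: []~p is T, ~p is F. ✓
— 3 worlds.
For [](p & (~q -> p)):
s: successors {u}; p & (~q -> p) there: u:T. ✓
t: no successors, so [](p & (~q -> p)) holds vacuously. ✓
u: successors {v}; p & (~q -> p) there: v:T. ✓
v: no successors, so [](p & (~q -> p)) holds vacuously. ✓
— 4 worlds.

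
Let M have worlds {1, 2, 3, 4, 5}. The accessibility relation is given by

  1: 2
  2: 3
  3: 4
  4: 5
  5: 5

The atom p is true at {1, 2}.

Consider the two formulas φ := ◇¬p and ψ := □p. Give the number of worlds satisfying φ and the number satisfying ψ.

For ◇¬p:
1: successors {2}; ¬p there: 2:F. ✗
2: successors {3}; ¬p there: 3:T. ✓
3: successors {4}; ¬p there: 4:T. ✓
4: successors {5}; ¬p there: 5:T. ✓
5: successors {5}; ¬p there: 5:T. ✓
— 4 worlds.
For □p:
1: successors {2}; p there: 2:T. ✓
2: successors {3}; p there: 3:F. ✗
3: successors {4}; p there: 4:F. ✗
4: successors {5}; p there: 5:F. ✗
5: successors {5}; p there: 5:F. ✗
— 1 world.

4 and 1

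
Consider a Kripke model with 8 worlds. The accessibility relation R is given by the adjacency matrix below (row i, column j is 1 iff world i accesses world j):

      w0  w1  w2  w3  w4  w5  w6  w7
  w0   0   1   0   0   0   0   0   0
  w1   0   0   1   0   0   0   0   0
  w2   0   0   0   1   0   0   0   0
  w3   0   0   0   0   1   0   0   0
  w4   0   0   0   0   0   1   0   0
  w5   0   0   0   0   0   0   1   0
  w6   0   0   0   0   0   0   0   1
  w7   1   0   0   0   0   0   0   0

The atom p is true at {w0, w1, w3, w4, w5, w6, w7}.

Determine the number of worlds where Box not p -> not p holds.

w0: Box not p is F, not p is F. ✓
w1: Box not p is T, not p is F. ✗
w2: Box not p is F, not p is T. ✓
w3: Box not p is F, not p is F. ✓
w4: Box not p is F, not p is F. ✓
w5: Box not p is F, not p is F. ✓
w6: Box not p is F, not p is F. ✓
w7: Box not p is F, not p is F. ✓
Satisfying worlds: {w0, w2, w3, w4, w5, w6, w7}.

7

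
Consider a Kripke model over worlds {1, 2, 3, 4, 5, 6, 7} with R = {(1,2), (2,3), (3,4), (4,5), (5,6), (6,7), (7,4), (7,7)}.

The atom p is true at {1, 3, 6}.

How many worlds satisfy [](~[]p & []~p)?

1: successors {2}; ~[]p & []~p there: 2:F. ✗
2: successors {3}; ~[]p & []~p there: 3:T. ✓
3: successors {4}; ~[]p & []~p there: 4:T. ✓
4: successors {5}; ~[]p & []~p there: 5:F. ✗
5: successors {6}; ~[]p & []~p there: 6:T. ✓
6: successors {7}; ~[]p & []~p there: 7:T. ✓
7: successors {4, 7}; ~[]p & []~p there: 4:T, 7:T. ✓
Satisfying worlds: {2, 3, 5, 6, 7}.

5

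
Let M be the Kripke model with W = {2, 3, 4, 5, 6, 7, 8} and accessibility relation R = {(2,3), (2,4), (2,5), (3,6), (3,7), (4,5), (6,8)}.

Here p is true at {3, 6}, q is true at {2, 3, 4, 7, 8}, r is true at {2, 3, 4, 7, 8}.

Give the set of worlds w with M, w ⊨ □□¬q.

{4, 5, 6, 7, 8}

2: successors {3, 4, 5}; □¬q there: 3:F, 4:T, 5:T. ✗
3: successors {6, 7}; □¬q there: 6:F, 7:T. ✗
4: successors {5}; □¬q there: 5:T. ✓
5: no successors, so □□¬q holds vacuously. ✓
6: successors {8}; □¬q there: 8:T. ✓
7: no successors, so □□¬q holds vacuously. ✓
8: no successors, so □□¬q holds vacuously. ✓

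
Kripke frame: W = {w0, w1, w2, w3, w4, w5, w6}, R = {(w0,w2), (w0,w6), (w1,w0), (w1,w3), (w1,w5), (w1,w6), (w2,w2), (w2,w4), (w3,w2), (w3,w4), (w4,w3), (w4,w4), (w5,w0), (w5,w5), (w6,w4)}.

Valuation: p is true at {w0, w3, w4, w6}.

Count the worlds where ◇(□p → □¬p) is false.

w0: successors {w2, w6}; □p → □¬p there: w2:T, w6:F. ✓
w1: successors {w0, w3, w5, w6}; □p → □¬p there: w0:T, w3:T, w5:T, w6:F. ✓
w2: successors {w2, w4}; □p → □¬p there: w2:T, w4:F. ✓
w3: successors {w2, w4}; □p → □¬p there: w2:T, w4:F. ✓
w4: successors {w3, w4}; □p → □¬p there: w3:T, w4:F. ✓
w5: successors {w0, w5}; □p → □¬p there: w0:T, w5:T. ✓
w6: successors {w4}; □p → □¬p there: w4:F. ✗
Satisfying worlds: {w0, w1, w2, w3, w4, w5}.
So ◇(□p → □¬p) fails at the other 1 world.

1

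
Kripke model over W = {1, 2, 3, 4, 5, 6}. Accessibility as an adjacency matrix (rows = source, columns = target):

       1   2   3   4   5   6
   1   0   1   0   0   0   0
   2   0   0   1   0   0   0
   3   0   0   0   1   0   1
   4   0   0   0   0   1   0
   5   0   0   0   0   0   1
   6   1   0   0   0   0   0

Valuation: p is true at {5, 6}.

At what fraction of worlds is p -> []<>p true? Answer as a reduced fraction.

1: p is F, []<>p is F. ✓
2: p is F, []<>p is T. ✓
3: p is F, []<>p is F. ✓
4: p is F, []<>p is T. ✓
5: p is T, []<>p is F. ✗
6: p is T, []<>p is F. ✗
That's 4 of 6 worlds, so 4/6 = 2/3.

2/3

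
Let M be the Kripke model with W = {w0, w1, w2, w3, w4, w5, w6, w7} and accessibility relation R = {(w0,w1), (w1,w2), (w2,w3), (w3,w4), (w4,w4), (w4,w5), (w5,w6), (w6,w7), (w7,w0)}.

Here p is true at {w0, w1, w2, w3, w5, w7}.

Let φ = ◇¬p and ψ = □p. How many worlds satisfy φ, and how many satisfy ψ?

For ◇¬p:
w0: successors {w1}; ¬p there: w1:F. ✗
w1: successors {w2}; ¬p there: w2:F. ✗
w2: successors {w3}; ¬p there: w3:F. ✗
w3: successors {w4}; ¬p there: w4:T. ✓
w4: successors {w4, w5}; ¬p there: w4:T, w5:F. ✓
w5: successors {w6}; ¬p there: w6:T. ✓
w6: successors {w7}; ¬p there: w7:F. ✗
w7: successors {w0}; ¬p there: w0:F. ✗
— 3 worlds.
For □p:
w0: successors {w1}; p there: w1:T. ✓
w1: successors {w2}; p there: w2:T. ✓
w2: successors {w3}; p there: w3:T. ✓
w3: successors {w4}; p there: w4:F. ✗
w4: successors {w4, w5}; p there: w4:F, w5:T. ✗
w5: successors {w6}; p there: w6:F. ✗
w6: successors {w7}; p there: w7:T. ✓
w7: successors {w0}; p there: w0:T. ✓
— 5 worlds.

3 and 5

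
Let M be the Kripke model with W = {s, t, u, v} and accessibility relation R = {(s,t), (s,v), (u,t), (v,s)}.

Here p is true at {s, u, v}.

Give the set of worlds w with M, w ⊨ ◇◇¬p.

s: successors {t, v}; ◇¬p there: t:F, v:F. ✗
t: no successors, so ◇◇¬p fails. ✗
u: successors {t}; ◇¬p there: t:F. ✗
v: successors {s}; ◇¬p there: s:T. ✓

{v}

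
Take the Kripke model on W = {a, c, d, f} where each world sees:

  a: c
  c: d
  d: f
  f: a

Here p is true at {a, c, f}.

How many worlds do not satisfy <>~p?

a: successors {c}; ~p there: c:F. ✗
c: successors {d}; ~p there: d:T. ✓
d: successors {f}; ~p there: f:F. ✗
f: successors {a}; ~p there: a:F. ✗
Satisfying worlds: {c}.
So <>~p fails at the other 3 worlds.

3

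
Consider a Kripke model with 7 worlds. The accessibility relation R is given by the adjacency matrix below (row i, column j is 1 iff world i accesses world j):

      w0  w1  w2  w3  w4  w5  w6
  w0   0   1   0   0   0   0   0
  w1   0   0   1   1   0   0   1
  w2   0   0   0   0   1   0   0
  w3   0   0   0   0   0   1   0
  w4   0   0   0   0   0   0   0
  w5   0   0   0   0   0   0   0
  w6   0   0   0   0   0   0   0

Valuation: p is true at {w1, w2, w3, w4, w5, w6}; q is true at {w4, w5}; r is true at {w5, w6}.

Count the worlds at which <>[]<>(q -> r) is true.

w0: successors {w1}; []<>(q -> r) there: w1:F. ✗
w1: successors {w2, w3, w6}; []<>(q -> r) there: w2:F, w3:F, w6:T. ✓
w2: successors {w4}; []<>(q -> r) there: w4:T. ✓
w3: successors {w5}; []<>(q -> r) there: w5:T. ✓
w4: no successors, so <>[]<>(q -> r) fails. ✗
w5: no successors, so <>[]<>(q -> r) fails. ✗
w6: no successors, so <>[]<>(q -> r) fails. ✗
Satisfying worlds: {w1, w2, w3}.

3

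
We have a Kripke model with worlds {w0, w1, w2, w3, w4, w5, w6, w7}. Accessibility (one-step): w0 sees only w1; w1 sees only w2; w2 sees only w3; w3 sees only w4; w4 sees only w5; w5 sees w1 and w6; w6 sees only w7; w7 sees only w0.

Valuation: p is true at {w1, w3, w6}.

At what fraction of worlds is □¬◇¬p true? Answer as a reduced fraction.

w0: successors {w1}; ¬◇¬p there: w1:F. ✗
w1: successors {w2}; ¬◇¬p there: w2:T. ✓
w2: successors {w3}; ¬◇¬p there: w3:F. ✗
w3: successors {w4}; ¬◇¬p there: w4:F. ✗
w4: successors {w5}; ¬◇¬p there: w5:T. ✓
w5: successors {w1, w6}; ¬◇¬p there: w1:F, w6:F. ✗
w6: successors {w7}; ¬◇¬p there: w7:F. ✗
w7: successors {w0}; ¬◇¬p there: w0:T. ✓
That's 3 of 8 worlds, so 3/8.

3/8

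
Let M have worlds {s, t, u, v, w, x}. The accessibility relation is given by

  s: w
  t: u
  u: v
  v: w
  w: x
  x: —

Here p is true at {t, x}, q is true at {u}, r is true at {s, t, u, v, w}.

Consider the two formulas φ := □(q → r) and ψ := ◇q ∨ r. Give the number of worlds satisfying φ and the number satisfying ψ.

6 and 5

For □(q → r):
s: successors {w}; q → r there: w:T. ✓
t: successors {u}; q → r there: u:T. ✓
u: successors {v}; q → r there: v:T. ✓
v: successors {w}; q → r there: w:T. ✓
w: successors {x}; q → r there: x:T. ✓
x: no successors, so □(q → r) holds vacuously. ✓
— 6 worlds.
For ◇q ∨ r:
s: ◇q is F, r is T. ✓
t: ◇q is T, r is T. ✓
u: ◇q is F, r is T. ✓
v: ◇q is F, r is T. ✓
w: ◇q is F, r is T. ✓
x: ◇q is F, r is F. ✗
— 5 worlds.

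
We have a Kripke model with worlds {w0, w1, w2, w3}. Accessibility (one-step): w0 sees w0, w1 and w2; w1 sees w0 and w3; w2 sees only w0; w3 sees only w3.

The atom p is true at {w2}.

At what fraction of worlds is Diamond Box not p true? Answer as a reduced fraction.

3/4

w0: successors {w0, w1, w2}; Box not p there: w0:F, w1:T, w2:T. ✓
w1: successors {w0, w3}; Box not p there: w0:F, w3:T. ✓
w2: successors {w0}; Box not p there: w0:F. ✗
w3: successors {w3}; Box not p there: w3:T. ✓
That's 3 of 4 worlds, so 3/4.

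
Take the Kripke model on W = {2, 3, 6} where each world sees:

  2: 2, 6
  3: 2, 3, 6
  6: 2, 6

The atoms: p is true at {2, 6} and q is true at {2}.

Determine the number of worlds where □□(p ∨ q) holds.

2: successors {2, 6}; □(p ∨ q) there: 2:T, 6:T. ✓
3: successors {2, 3, 6}; □(p ∨ q) there: 2:T, 3:F, 6:T. ✗
6: successors {2, 6}; □(p ∨ q) there: 2:T, 6:T. ✓
Satisfying worlds: {2, 6}.

2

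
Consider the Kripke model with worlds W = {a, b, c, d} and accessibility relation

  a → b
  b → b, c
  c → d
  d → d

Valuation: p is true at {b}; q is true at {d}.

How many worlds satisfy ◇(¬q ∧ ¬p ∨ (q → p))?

a: successors {b}; ¬q ∧ ¬p ∨ (q → p) there: b:T. ✓
b: successors {b, c}; ¬q ∧ ¬p ∨ (q → p) there: b:T, c:T. ✓
c: successors {d}; ¬q ∧ ¬p ∨ (q → p) there: d:F. ✗
d: successors {d}; ¬q ∧ ¬p ∨ (q → p) there: d:F. ✗
Satisfying worlds: {a, b}.

2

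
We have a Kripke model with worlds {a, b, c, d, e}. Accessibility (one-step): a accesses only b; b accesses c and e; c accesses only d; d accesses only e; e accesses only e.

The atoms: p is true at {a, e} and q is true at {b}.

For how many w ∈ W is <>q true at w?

1

a: successors {b}; q there: b:T. ✓
b: successors {c, e}; q there: c:F, e:F. ✗
c: successors {d}; q there: d:F. ✗
d: successors {e}; q there: e:F. ✗
e: successors {e}; q there: e:F. ✗
Satisfying worlds: {a}.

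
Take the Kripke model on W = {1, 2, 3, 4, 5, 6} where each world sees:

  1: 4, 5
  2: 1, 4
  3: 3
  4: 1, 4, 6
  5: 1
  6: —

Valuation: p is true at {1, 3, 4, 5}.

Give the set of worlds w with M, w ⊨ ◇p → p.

1: ◇p is T, p is T. ✓
2: ◇p is T, p is F. ✗
3: ◇p is T, p is T. ✓
4: ◇p is T, p is T. ✓
5: ◇p is T, p is T. ✓
6: ◇p is F, p is F. ✓

{1, 3, 4, 5, 6}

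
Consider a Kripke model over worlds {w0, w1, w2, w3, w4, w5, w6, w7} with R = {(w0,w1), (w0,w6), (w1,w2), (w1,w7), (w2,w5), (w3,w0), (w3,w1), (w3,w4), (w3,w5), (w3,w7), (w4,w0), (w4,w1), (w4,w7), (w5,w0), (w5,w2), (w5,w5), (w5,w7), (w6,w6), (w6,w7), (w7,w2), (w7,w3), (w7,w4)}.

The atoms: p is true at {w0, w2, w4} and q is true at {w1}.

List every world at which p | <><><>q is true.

w0: p is T, <><><>q is F. ✓
w1: p is F, <><><>q is T. ✓
w2: p is T, <><><>q is T. ✓
w3: p is F, <><><>q is T. ✓
w4: p is T, <><><>q is T. ✓
w5: p is F, <><><>q is T. ✓
w6: p is F, <><><>q is T. ✓
w7: p is F, <><><>q is T. ✓

{w0, w1, w2, w3, w4, w5, w6, w7}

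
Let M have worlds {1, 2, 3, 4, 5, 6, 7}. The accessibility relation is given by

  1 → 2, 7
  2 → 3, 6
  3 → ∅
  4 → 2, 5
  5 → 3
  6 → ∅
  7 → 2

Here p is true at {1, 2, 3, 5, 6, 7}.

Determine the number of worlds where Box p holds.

7

1: successors {2, 7}; p there: 2:T, 7:T. ✓
2: successors {3, 6}; p there: 3:T, 6:T. ✓
3: no successors, so Box p holds vacuously. ✓
4: successors {2, 5}; p there: 2:T, 5:T. ✓
5: successors {3}; p there: 3:T. ✓
6: no successors, so Box p holds vacuously. ✓
7: successors {2}; p there: 2:T. ✓
Satisfying worlds: {1, 2, 3, 4, 5, 6, 7}.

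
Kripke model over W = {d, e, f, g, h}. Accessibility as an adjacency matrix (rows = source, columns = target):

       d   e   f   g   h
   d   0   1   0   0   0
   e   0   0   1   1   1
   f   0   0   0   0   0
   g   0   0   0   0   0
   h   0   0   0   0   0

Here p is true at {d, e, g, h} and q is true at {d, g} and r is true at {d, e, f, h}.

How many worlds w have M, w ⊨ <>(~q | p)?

d: successors {e}; ~q | p there: e:T. ✓
e: successors {f, g, h}; ~q | p there: f:T, g:T, h:T. ✓
f: no successors, so <>(~q | p) fails. ✗
g: no successors, so <>(~q | p) fails. ✗
h: no successors, so <>(~q | p) fails. ✗
Satisfying worlds: {d, e}.

2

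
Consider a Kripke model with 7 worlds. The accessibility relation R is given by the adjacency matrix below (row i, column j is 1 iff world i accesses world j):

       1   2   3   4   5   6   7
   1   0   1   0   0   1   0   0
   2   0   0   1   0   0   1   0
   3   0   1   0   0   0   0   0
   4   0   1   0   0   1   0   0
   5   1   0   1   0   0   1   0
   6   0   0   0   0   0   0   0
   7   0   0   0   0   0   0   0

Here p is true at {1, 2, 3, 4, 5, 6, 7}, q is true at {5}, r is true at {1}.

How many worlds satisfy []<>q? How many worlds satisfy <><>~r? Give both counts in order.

For []<>q:
1: successors {2, 5}; <>q there: 2:F, 5:F. ✗
2: successors {3, 6}; <>q there: 3:F, 6:F. ✗
3: successors {2}; <>q there: 2:F. ✗
4: successors {2, 5}; <>q there: 2:F, 5:F. ✗
5: successors {1, 3, 6}; <>q there: 1:T, 3:F, 6:F. ✗
6: no successors, so []<>q holds vacuously. ✓
7: no successors, so []<>q holds vacuously. ✓
— 2 worlds.
For <><>~r:
1: successors {2, 5}; <>~r there: 2:T, 5:T. ✓
2: successors {3, 6}; <>~r there: 3:T, 6:F. ✓
3: successors {2}; <>~r there: 2:T. ✓
4: successors {2, 5}; <>~r there: 2:T, 5:T. ✓
5: successors {1, 3, 6}; <>~r there: 1:T, 3:T, 6:F. ✓
6: no successors, so <><>~r fails. ✗
7: no successors, so <><>~r fails. ✗
— 5 worlds.

2 and 5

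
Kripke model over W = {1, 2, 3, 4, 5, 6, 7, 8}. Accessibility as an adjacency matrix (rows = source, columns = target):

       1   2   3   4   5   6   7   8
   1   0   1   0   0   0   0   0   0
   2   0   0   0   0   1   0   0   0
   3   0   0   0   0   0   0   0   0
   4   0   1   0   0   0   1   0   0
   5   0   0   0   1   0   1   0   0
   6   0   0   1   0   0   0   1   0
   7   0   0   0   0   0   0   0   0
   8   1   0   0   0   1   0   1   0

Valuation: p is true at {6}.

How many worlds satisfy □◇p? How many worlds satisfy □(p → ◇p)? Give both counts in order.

3 and 6

For □◇p:
1: successors {2}; ◇p there: 2:F. ✗
2: successors {5}; ◇p there: 5:T. ✓
3: no successors, so □◇p holds vacuously. ✓
4: successors {2, 6}; ◇p there: 2:F, 6:F. ✗
5: successors {4, 6}; ◇p there: 4:T, 6:F. ✗
6: successors {3, 7}; ◇p there: 3:F, 7:F. ✗
7: no successors, so □◇p holds vacuously. ✓
8: successors {1, 5, 7}; ◇p there: 1:F, 5:T, 7:F. ✗
— 3 worlds.
For □(p → ◇p):
1: successors {2}; p → ◇p there: 2:T. ✓
2: successors {5}; p → ◇p there: 5:T. ✓
3: no successors, so □(p → ◇p) holds vacuously. ✓
4: successors {2, 6}; p → ◇p there: 2:T, 6:F. ✗
5: successors {4, 6}; p → ◇p there: 4:T, 6:F. ✗
6: successors {3, 7}; p → ◇p there: 3:T, 7:T. ✓
7: no successors, so □(p → ◇p) holds vacuously. ✓
8: successors {1, 5, 7}; p → ◇p there: 1:T, 5:T, 7:T. ✓
— 6 worlds.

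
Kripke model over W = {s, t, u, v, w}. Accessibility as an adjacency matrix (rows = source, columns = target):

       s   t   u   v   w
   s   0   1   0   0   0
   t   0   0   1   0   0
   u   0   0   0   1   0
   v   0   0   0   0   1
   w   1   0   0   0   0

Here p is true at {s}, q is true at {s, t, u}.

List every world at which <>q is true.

s: successors {t}; q there: t:T. ✓
t: successors {u}; q there: u:T. ✓
u: successors {v}; q there: v:F. ✗
v: successors {w}; q there: w:F. ✗
w: successors {s}; q there: s:T. ✓

{s, t, w}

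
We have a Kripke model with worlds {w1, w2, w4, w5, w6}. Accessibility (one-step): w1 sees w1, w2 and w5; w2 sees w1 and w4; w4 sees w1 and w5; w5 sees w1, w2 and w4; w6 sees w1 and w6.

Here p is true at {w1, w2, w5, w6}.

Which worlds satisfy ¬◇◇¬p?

{w2, w6}

w1: ◇◇¬p is T. ✗
w2: ◇◇¬p is F. ✓
w4: ◇◇¬p is T. ✗
w5: ◇◇¬p is T. ✗
w6: ◇◇¬p is F. ✓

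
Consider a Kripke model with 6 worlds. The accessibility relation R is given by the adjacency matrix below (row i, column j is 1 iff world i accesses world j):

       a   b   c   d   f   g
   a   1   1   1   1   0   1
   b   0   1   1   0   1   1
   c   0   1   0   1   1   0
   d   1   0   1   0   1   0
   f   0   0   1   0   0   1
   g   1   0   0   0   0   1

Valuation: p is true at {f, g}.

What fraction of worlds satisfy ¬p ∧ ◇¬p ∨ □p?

2/3

a: ¬p ∧ ◇¬p is T, □p is F. ✓
b: ¬p ∧ ◇¬p is T, □p is F. ✓
c: ¬p ∧ ◇¬p is T, □p is F. ✓
d: ¬p ∧ ◇¬p is T, □p is F. ✓
f: ¬p ∧ ◇¬p is F, □p is F. ✗
g: ¬p ∧ ◇¬p is F, □p is F. ✗
That's 4 of 6 worlds, so 4/6 = 2/3.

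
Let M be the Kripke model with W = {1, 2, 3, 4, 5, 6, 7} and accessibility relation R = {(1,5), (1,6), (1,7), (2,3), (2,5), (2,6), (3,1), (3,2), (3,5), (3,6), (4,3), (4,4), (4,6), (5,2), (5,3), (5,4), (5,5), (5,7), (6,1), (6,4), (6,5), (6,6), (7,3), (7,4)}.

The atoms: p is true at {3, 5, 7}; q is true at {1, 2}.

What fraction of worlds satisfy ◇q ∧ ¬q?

3/7

1: ◇q is F, ¬q is F. ✗
2: ◇q is F, ¬q is F. ✗
3: ◇q is T, ¬q is T. ✓
4: ◇q is F, ¬q is T. ✗
5: ◇q is T, ¬q is T. ✓
6: ◇q is T, ¬q is T. ✓
7: ◇q is F, ¬q is T. ✗
That's 3 of 7 worlds, so 3/7.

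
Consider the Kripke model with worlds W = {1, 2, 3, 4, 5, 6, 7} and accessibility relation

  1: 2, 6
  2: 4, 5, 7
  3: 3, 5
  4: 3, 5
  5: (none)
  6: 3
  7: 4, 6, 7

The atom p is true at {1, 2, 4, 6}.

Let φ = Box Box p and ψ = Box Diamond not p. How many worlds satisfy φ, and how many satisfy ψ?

For Box Box p:
1: successors {2, 6}; Box p there: 2:F, 6:F. ✗
2: successors {4, 5, 7}; Box p there: 4:F, 5:T, 7:F. ✗
3: successors {3, 5}; Box p there: 3:F, 5:T. ✗
4: successors {3, 5}; Box p there: 3:F, 5:T. ✗
5: no successors, so Box Box p holds vacuously. ✓
6: successors {3}; Box p there: 3:F. ✗
7: successors {4, 6, 7}; Box p there: 4:F, 6:F, 7:F. ✗
— 1 world.
For Box Diamond not p:
1: successors {2, 6}; Diamond not p there: 2:T, 6:T. ✓
2: successors {4, 5, 7}; Diamond not p there: 4:T, 5:F, 7:T. ✗
3: successors {3, 5}; Diamond not p there: 3:T, 5:F. ✗
4: successors {3, 5}; Diamond not p there: 3:T, 5:F. ✗
5: no successors, so Box Diamond not p holds vacuously. ✓
6: successors {3}; Diamond not p there: 3:T. ✓
7: successors {4, 6, 7}; Diamond not p there: 4:T, 6:T, 7:T. ✓
— 4 worlds.

1 and 4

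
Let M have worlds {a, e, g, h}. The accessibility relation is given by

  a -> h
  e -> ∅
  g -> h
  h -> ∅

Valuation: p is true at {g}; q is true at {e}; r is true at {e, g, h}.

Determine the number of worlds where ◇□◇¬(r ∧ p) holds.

a: successors {h}; □◇¬(r ∧ p) there: h:T. ✓
e: no successors, so ◇□◇¬(r ∧ p) fails. ✗
g: successors {h}; □◇¬(r ∧ p) there: h:T. ✓
h: no successors, so ◇□◇¬(r ∧ p) fails. ✗
Satisfying worlds: {a, g}.

2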